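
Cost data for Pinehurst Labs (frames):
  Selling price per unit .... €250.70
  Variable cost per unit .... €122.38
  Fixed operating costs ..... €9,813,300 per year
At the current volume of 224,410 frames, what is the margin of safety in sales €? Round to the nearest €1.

€37,087,250

Each unit contributes €250.70 − €122.38 = €128.32. Break-even units = €9,813,300 ÷ €128.32 = 76,475.22; break-even revenue = 76,475.22 × €250.70 = €19,172,337.20.
Current sales = 224,410 × €250.70 = €56,259,587.00.
Margin of safety = €56,259,587.00 − €19,172,337.20 = €37,087,250.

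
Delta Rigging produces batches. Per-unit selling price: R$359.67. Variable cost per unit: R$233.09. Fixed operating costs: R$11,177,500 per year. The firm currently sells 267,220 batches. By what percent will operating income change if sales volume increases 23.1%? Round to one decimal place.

+34.5%

Total contribution margin = 267,220 × R$126.58 = R$33,824,707.60.
EBIT = R$33,824,707.60 − R$11,177,500 = R$22,647,207.60.
DOL = contribution ÷ EBIT = R$33,824,707.60 ÷ R$22,647,207.60 = 1.4935.
Operating income changes by 1.4935 × +23.1% = +34.5%.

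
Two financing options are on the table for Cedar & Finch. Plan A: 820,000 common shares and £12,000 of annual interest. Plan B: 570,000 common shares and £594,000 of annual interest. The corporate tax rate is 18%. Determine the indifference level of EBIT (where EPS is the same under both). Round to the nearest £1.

At indifference, (EBIT − 12,000)(1 − t)/820,000 = (EBIT − 594,000)(1 − t)/570,000.
Cancelling (1 − t) and cross-multiplying: 570,000·(EBIT − 12,000) = 820,000·(EBIT − 594,000).
Solving, EBIT = (594,000·820,000 − 12,000·570,000) / (820,000 − 570,000) = 480,240,000,000 / 250,000 = 1,920,960.00.

£1,920,960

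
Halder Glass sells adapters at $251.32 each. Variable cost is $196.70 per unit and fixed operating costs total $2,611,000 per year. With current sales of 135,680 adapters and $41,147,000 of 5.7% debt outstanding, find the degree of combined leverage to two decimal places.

3.02

Total contribution margin = 135,680 × $54.62 = $7,410,841.60.
Operating income = contribution − fixed costs = $7,410,841.60 − $2,611,000 = $4,799,841.60. Interest = $2,345,379.00.
DOL = $7,410,841.60 ÷ $4,799,841.60 = 1.5440; DFL = $4,799,841.60 ÷ $2,454,462.60 = 1.9556.
Combined leverage = 1.5440 × 1.9556 = 3.0194.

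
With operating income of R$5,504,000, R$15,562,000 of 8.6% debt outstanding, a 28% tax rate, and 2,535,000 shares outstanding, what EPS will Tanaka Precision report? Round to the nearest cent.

Pre-tax income = R$5,504,000 − R$1,338,332.00 = R$4,165,668.00.
Net income = R$4,165,668.00 × (1 − 0.28) = R$2,999,280.96.
EPS = R$2,999,280.96 ÷ 2,535,000 = R$1.18.

R$1.18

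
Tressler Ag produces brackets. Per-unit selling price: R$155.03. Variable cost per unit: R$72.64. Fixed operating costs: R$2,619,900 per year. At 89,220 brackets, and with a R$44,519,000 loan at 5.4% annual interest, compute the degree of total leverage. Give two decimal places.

3.16

Contribution at this volume is 89,220 × R$82.39 = R$7,350,835.80.
Subtracting fixed costs: EBIT = R$7,350,835.80 − R$2,619,900 = R$4,730,935.80. Interest = R$2,404,026.00, so EBIT − I = R$2,326,909.80.
DCL = contribution ÷ (EBIT − I) = R$7,350,835.80 ÷ R$2,326,909.80 = 3.1591.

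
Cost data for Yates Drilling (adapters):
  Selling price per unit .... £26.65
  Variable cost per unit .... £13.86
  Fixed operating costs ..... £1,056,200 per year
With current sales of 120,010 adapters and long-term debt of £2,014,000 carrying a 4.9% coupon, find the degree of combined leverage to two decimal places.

4.04

Contribution at this volume is 120,010 × £12.79 = £1,534,927.90.
Operating income = contribution − fixed costs = £1,534,927.90 − £1,056,200 = £478,727.90. Interest = £98,686.00.
DOL = £1,534,927.90 ÷ £478,727.90 = 3.2063; DFL = £478,727.90 ÷ £380,041.90 = 1.2597.
Combined leverage = 3.2063 × 1.2597 = 4.0390.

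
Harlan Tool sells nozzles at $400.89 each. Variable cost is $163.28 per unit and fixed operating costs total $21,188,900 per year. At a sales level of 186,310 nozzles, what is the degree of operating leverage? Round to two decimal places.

Contribution at this volume is 186,310 × $237.61 = $44,269,119.10.
EBIT = $44,269,119.10 − $21,188,900 = $23,080,219.10.
So DOL = total CM / EBIT = $44,269,119.10 / $23,080,219.10 = 1.9181.

1.92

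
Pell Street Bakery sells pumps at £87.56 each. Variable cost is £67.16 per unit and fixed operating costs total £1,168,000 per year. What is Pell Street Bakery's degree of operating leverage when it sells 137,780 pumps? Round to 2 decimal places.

Contribution at this volume is 137,780 × £20.40 = £2,810,712.00.
Subtracting fixed costs: EBIT = £2,810,712.00 − £1,168,000 = £1,642,712.00.
DOL = contribution ÷ EBIT = £2,810,712.00 ÷ £1,642,712.00 = 1.7110.

1.71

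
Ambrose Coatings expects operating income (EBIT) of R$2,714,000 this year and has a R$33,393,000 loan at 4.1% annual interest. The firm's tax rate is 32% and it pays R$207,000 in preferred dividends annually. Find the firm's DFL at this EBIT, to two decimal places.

Annual interest charges come to R$1,369,113.00.
Preferred dividends grossed up pre-tax: R$207,000 / (1 − 0.32) = R$304,411.76.
DFL = EBIT ÷ [EBIT − I − D_p/(1−t)] = R$2,714,000 ÷ [R$2,714,000 − R$1,369,113.00 − R$304,411.76] = R$2,714,000 ÷ R$1,040,475.24 = 2.6084.

2.61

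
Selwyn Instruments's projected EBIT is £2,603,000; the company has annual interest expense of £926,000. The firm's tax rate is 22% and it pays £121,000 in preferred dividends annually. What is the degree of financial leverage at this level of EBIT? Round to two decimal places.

Annual interest charges come to £926,000.00.
Preferred dividends grossed up pre-tax: £121,000 / (1 − 0.22) = £155,128.21.
DFL = EBIT ÷ [EBIT − I − D_p/(1−t)] = £2,603,000 ÷ [£2,603,000 − £926,000.00 − £155,128.21] = £2,603,000 ÷ £1,521,871.79 = 1.7104.

1.71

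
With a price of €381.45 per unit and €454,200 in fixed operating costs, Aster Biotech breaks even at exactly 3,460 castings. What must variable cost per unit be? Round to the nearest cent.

Contribution per unit must be FC / Q = €454,200 / 3,460 = €131.2717.
Hence VC = price − CM = €381.45 − €131.2717 = €250.18.

€250.18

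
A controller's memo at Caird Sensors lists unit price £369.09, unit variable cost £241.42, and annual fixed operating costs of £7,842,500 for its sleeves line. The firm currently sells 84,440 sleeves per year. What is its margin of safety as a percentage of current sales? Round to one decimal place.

Unit CM = price − variable cost = £369.09 − £241.42 = £127.67. Break-even units = £7,842,500 ÷ £127.67 = 61,427.90; break-even revenue = 61,427.90 × £369.09 = £22,672,423.63.
Actual sales revenue = 84,440 × £369.09 = £31,165,959.60.
Margin of safety = (£31,165,959.60 − £22,672,423.63) ÷ £31,165,959.60 = 27.3%.

27.3%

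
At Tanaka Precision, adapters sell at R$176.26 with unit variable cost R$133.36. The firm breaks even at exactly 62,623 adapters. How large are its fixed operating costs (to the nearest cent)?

Contribution margin per unit = R$176.26 − R$133.36 = R$42.90.
Fixed costs = break-even units × CM = 62,623 × R$42.90 = R$2,686,526.70.

R$2,686,526.70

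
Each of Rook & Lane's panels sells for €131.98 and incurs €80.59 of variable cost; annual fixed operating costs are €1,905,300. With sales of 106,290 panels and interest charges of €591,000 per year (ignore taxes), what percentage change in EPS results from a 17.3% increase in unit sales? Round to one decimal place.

+31.9%

Total contribution margin = 106,290 × €51.39 = €5,462,243.10.
Subtracting fixed costs: EBIT = €5,462,243.10 − €1,905,300 = €3,556,943.10.
Interest = €591,000.00, so EBIT − I = €2,965,943.10.
DCL = total CM / (EBIT − I) = €5,462,243.10 / €2,965,943.10 = 1.8417.
%ΔEPS = DCL × %ΔSales = 1.8417 × +17.3% = +31.9%.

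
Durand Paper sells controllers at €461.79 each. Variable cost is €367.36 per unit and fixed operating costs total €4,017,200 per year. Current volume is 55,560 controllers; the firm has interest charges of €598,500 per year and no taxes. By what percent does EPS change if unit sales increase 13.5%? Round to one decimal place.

Total contribution margin = 55,560 × €94.43 = €5,246,530.80.
Operating income = contribution − fixed costs = €5,246,530.80 − €4,017,200 = €1,229,330.80.
Interest = €598,500.00, so EBIT − I = €630,830.80.
Degree of combined leverage = contribution ÷ (EBIT − I) = €5,246,530.80 ÷ €630,830.80 = 8.3169.
%ΔEPS = DCL × %ΔSales = 8.3169 × +13.5% = +112.3%.

+112.3%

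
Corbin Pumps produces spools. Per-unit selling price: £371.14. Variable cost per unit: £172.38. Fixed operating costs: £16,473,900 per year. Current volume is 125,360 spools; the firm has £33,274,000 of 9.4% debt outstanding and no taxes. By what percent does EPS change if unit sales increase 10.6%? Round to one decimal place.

Contribution at this volume is 125,360 × £198.76 = £24,916,553.60.
Operating income = contribution − fixed costs = £24,916,553.60 − £16,473,900 = £8,442,653.60.
After interest of £3,127,756.00, pre-tax earnings = £5,314,897.60.
DCL = total CM / (EBIT − I) = £24,916,553.60 / £5,314,897.60 = 4.6881.
%ΔEPS = DCL × %ΔSales = 4.6881 × +10.6% = +49.7%.

+49.7%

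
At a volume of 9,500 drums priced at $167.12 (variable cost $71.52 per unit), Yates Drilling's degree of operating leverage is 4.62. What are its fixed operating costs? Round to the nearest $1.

$711,620

Contribution at this volume is 9,500 × $95.60 = $908,200.00.
DOL = contribution / EBIT, so EBIT = $908,200.00 / 4.62 = $196,580.09.
Fixed costs = CM − EBIT = $908,200.00 − $196,580.09 = $711,620.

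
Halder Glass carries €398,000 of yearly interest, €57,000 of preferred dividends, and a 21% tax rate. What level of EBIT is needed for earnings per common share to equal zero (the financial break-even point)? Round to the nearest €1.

€470,152

Grossing the preferred dividend up to pre-tax terms: €57,000 / (1 − 0.21) = €72,151.90.
Financial break-even EBIT = interest + D_p ÷ (1 − t) = €398,000 + €72,151.90 = €470,151.90.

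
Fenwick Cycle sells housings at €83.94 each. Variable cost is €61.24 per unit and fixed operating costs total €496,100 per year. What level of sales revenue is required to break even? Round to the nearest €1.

€1,834,477

Contribution margin per unit = €83.94 − €61.24 = €22.70, a CM ratio of €22.70 ÷ €83.94 = 0.2704.
Break-even revenue = fixed costs × price ÷ CM = €496,100 × €83.94 ÷ €22.70 = €1,834,477.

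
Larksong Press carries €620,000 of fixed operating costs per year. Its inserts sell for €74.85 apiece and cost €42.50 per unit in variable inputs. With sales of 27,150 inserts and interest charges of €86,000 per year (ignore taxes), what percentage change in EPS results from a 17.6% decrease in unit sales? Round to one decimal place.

Total contribution margin = 27,150 × €32.35 = €878,302.50.
EBIT = €878,302.50 − €620,000 = €258,302.50.
Interest = €86,000.00, so EBIT − I = €172,302.50.
DCL = total CM / (EBIT − I) = €878,302.50 / €172,302.50 = 5.0974.
%ΔEPS = DCL × %ΔSales = 5.0974 × -17.6% = -89.7%.

-89.7%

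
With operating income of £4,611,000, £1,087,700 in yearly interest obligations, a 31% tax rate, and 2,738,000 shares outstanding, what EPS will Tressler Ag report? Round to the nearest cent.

£0.89

Pre-tax income = £4,611,000 − £1,087,700.00 = £3,523,300.00.
Net income = £3,523,300.00 × (1 − 0.31) = £2,431,077.00.
EPS = £2,431,077.00 ÷ 2,738,000 = £0.89.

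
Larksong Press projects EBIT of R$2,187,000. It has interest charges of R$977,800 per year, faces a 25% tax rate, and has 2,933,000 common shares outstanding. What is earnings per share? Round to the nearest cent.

R$0.31

Pre-tax income = R$2,187,000 − R$977,800.00 = R$1,209,200.00.
After tax at 25%: net income = R$1,209,200.00 × 0.75 = R$906,900.00.
Per share: R$906,900.00 / 2,933,000 shares = R$0.31.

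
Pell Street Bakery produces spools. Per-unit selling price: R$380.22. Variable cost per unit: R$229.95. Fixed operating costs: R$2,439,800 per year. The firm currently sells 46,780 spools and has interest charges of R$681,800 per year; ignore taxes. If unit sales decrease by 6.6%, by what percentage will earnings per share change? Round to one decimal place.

At 46,780 units, contribution = 46,780 × R$150.27 = R$7,029,630.60.
EBIT = R$7,029,630.60 − R$2,439,800 = R$4,589,830.60.
Interest = R$681,800.00, so EBIT − I = R$3,908,030.60.
Degree of combined leverage = contribution ÷ (EBIT − I) = R$7,029,630.60 ÷ R$3,908,030.60 = 1.7988.
%ΔEPS = DCL × %ΔSales = 1.7988 × -6.6% = -11.9%.

-11.9%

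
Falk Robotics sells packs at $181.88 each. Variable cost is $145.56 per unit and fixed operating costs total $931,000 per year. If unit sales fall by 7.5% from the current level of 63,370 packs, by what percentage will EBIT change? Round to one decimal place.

-12.6%

At 63,370 units, contribution = 63,370 × $36.32 = $2,301,598.40.
EBIT = $2,301,598.40 − $931,000 = $1,370,598.40.
So DOL = total CM / EBIT = $2,301,598.40 / $1,370,598.40 = 1.6793.
%ΔEBIT = DOL × %ΔSales = 1.6793 × -7.5% = -12.6%.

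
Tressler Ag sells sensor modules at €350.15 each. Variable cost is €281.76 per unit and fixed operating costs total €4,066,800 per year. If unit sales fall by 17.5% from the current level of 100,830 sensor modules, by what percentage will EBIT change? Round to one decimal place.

-42.7%

Contribution at this volume is 100,830 × €68.39 = €6,895,763.70.
EBIT = €6,895,763.70 − €4,066,800 = €2,828,963.70.
So DOL = total CM / EBIT = €6,895,763.70 / €2,828,963.70 = 2.4376.
%ΔEBIT = DOL × %ΔSales = 2.4376 × -17.5% = -42.7%.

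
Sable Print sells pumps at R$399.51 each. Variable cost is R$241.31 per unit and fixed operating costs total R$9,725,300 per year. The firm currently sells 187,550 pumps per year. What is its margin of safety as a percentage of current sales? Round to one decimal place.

67.2%

Contribution margin per unit = R$399.51 − R$241.31 = R$158.20. Break-even units = R$9,725,300 ÷ R$158.20 = 61,474.72; break-even revenue = 61,474.72 × R$399.51 = R$24,559,763.61.
Actual sales revenue = 187,550 × R$399.51 = R$74,928,100.50.
Margin of safety = (R$74,928,100.50 − R$24,559,763.61) ÷ R$74,928,100.50 = 67.2%.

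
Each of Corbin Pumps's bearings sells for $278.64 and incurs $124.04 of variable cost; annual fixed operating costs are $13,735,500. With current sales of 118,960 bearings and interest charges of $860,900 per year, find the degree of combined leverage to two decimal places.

Contribution at this volume is 118,960 × $154.60 = $18,391,216.00.
Subtracting fixed costs: EBIT = $18,391,216.00 − $13,735,500 = $4,655,716.00. Interest = $860,900.00, so EBIT − I = $3,794,816.00.
Degree of total leverage = total CM / (EBIT − interest) = $18,391,216.00 / $3,794,816.00 = 4.8464.

4.85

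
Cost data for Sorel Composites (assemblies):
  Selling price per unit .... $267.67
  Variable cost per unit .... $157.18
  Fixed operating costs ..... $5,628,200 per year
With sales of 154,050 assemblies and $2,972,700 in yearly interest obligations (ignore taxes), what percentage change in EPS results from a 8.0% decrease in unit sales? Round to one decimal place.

Total contribution margin = 154,050 × $110.49 = $17,020,984.50.
EBIT = $17,020,984.50 − $5,628,200 = $11,392,784.50.
After interest of $2,972,700.00, pre-tax earnings = $8,420,084.50.
Degree of combined leverage = contribution ÷ (EBIT − I) = $17,020,984.50 ÷ $8,420,084.50 = 2.0215.
%ΔEPS = DCL × %ΔSales = 2.0215 × -8.0% = -16.2%.

-16.2%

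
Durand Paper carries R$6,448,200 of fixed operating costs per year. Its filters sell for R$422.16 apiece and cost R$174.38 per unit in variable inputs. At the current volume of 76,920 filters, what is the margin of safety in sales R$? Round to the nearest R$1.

R$21,486,301

Unit CM = price − variable cost = R$422.16 − R$174.38 = R$247.78. Break-even units = R$6,448,200 ÷ R$247.78 = 26,023.89; break-even revenue = 26,023.89 × R$422.16 = R$10,986,246.32.
Actual sales revenue = 76,920 × R$422.16 = R$32,472,547.20.
Margin of safety = R$32,472,547.20 − R$10,986,246.32 = R$21,486,301.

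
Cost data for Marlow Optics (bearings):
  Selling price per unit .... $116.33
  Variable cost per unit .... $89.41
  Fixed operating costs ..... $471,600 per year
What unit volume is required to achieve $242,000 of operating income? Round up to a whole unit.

26,509 bearings

Unit CM = price − variable cost = $116.33 − $89.41 = $26.92.
Units = (FC + target) / CM = ($471,600 + $242,000) / $26.92 = 26,508.17, so 26,509 bearings.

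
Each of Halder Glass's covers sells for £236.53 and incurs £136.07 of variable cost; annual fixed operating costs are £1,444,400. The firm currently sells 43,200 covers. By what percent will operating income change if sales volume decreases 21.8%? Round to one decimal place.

-32.7%

At 43,200 units, contribution = 43,200 × £100.46 = £4,339,872.00.
Subtracting fixed costs: EBIT = £4,339,872.00 − £1,444,400 = £2,895,472.00.
Degree of operating leverage = £4,339,872.00 / £2,895,472.00 = 1.4988.
Operating income changes by 1.4988 × -21.8% = -32.7%.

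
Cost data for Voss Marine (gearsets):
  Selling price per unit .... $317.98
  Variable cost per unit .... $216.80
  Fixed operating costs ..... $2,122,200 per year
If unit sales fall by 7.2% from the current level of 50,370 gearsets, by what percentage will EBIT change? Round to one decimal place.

-12.3%

Contribution at this volume is 50,370 × $101.18 = $5,096,436.60.
EBIT = $5,096,436.60 − $2,122,200 = $2,974,236.60.
DOL = contribution ÷ EBIT = $5,096,436.60 ÷ $2,974,236.60 = 1.7135.
%ΔEBIT = DOL × %ΔSales = 1.7135 × -7.2% = -12.3%.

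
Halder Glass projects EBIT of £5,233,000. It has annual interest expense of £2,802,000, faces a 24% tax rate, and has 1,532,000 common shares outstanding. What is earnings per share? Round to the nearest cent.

Pre-tax income = £5,233,000 − £2,802,000.00 = £2,431,000.00.
Net income = £2,431,000.00 × (1 − 0.24) = £1,847,560.00.
Per share: £1,847,560.00 / 1,532,000 shares = £1.21.

£1.21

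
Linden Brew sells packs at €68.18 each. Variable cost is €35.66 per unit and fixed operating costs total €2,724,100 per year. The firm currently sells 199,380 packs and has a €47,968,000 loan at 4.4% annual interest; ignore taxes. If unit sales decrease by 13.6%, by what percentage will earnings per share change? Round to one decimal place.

Contribution at this volume is 199,380 × €32.52 = €6,483,837.60.
Subtracting fixed costs: EBIT = €6,483,837.60 − €2,724,100 = €3,759,737.60.
Interest = €2,110,592.00, so EBIT − I = €1,649,145.60.
DCL = total CM / (EBIT − I) = €6,483,837.60 / €1,649,145.60 = 3.9316.
EPS therefore changes by 3.9316 × (-13.6%) = -53.5%.

-53.5%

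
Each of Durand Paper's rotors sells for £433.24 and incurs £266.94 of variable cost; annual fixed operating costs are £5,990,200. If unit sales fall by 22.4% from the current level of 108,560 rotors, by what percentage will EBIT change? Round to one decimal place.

Contribution at this volume is 108,560 × £166.30 = £18,053,528.00.
Operating income = contribution − fixed costs = £18,053,528.00 − £5,990,200 = £12,063,328.00.
DOL = contribution ÷ EBIT = £18,053,528.00 ÷ £12,063,328.00 = 1.4966.
So EBIT moves 1.4966 × (-22.4%) = -33.5%.

-33.5%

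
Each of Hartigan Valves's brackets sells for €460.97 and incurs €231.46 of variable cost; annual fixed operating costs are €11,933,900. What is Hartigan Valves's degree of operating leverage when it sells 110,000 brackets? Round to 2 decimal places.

1.90

At 110,000 units, contribution = 110,000 × €229.51 = €25,246,100.00.
EBIT = €25,246,100.00 − €11,933,900 = €13,312,200.00.
Degree of operating leverage = €25,246,100.00 / €13,312,200.00 = 1.8965.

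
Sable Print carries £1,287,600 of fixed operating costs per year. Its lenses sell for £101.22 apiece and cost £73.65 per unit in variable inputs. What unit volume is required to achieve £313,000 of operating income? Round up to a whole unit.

58,056 lenses

Each unit contributes £101.22 − £73.65 = £27.57.
Need Q such that Q × £27.57 − £1,287,600 = £313,000, i.e. Q = £1,600,600 / £27.57 = 58,055.86 → 58,056.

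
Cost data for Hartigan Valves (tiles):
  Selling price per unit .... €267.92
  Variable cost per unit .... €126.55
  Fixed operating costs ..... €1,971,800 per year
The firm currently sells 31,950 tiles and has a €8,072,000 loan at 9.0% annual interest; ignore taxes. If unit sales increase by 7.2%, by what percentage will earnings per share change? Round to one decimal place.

Total contribution margin = 31,950 × €141.37 = €4,516,771.50.
Subtracting fixed costs: EBIT = €4,516,771.50 − €1,971,800 = €2,544,971.50.
After interest of €726,480.00, pre-tax earnings = €1,818,491.50.
DCL = total CM / (EBIT − I) = €4,516,771.50 / €1,818,491.50 = 2.4838.
%ΔEPS = DCL × %ΔSales = 2.4838 × +7.2% = +17.9%.

+17.9%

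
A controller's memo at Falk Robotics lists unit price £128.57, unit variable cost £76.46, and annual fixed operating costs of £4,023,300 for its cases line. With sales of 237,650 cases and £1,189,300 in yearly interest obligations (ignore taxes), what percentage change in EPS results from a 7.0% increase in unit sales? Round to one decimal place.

+12.1%

At 237,650 units, contribution = 237,650 × £52.11 = £12,383,941.50.
Subtracting fixed costs: EBIT = £12,383,941.50 − £4,023,300 = £8,360,641.50.
Interest = £1,189,300.00, so EBIT − I = £7,171,341.50.
Degree of combined leverage = contribution ÷ (EBIT − I) = £12,383,941.50 ÷ £7,171,341.50 = 1.7269.
%ΔEPS = DCL × %ΔSales = 1.7269 × +7.0% = +12.1%.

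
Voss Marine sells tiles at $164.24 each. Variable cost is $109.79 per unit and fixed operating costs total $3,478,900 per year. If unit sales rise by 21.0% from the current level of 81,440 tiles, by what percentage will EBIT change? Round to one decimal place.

At 81,440 units, contribution = 81,440 × $54.45 = $4,434,408.00.
Subtracting fixed costs: EBIT = $4,434,408.00 − $3,478,900 = $955,508.00.
So DOL = total CM / EBIT = $4,434,408.00 / $955,508.00 = 4.6409.
%ΔEBIT = DOL × %ΔSales = 4.6409 × +21.0% = +97.5%.

+97.5%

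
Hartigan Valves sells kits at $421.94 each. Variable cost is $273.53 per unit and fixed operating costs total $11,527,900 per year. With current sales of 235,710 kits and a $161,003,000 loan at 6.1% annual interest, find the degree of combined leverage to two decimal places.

2.57

Total contribution margin = 235,710 × $148.41 = $34,981,721.10.
Operating income = contribution − fixed costs = $34,981,721.10 − $11,527,900 = $23,453,821.10. Interest = $9,821,183.00, so EBIT − I = $13,632,638.10.
Degree of total leverage = total CM / (EBIT − interest) = $34,981,721.10 / $13,632,638.10 = 2.5660.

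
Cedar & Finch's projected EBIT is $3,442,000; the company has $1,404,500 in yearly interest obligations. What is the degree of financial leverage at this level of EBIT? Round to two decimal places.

Interest = $1,404,500.00.
DFL = EBIT ÷ (EBIT − I) = $3,442,000 ÷ ($3,442,000 − $1,404,500.00) = $3,442,000 ÷ $2,037,500.00 = 1.6893.

1.69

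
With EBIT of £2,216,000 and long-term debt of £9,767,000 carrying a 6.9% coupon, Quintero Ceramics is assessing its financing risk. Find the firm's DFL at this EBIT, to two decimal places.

Interest = £673,923.00.
Degree of financial leverage = EBIT / (EBIT − interest) = £2,216,000 / £1,542,077.00 = 1.4370.

1.44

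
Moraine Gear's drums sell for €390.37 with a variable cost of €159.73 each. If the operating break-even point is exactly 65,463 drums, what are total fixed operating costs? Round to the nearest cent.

Each unit contributes €390.37 − €159.73 = €230.64.
Since BE = FC / CM, FC = 65,463 × €230.64 = €15,098,386.32.

€15,098,386.32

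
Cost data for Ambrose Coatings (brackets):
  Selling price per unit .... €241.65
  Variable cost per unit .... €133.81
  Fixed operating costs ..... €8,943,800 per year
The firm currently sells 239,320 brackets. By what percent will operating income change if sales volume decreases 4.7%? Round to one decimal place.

-7.2%

Total contribution margin = 239,320 × €107.84 = €25,808,268.80.
Operating income = contribution − fixed costs = €25,808,268.80 − €8,943,800 = €16,864,468.80.
So DOL = total CM / EBIT = €25,808,268.80 / €16,864,468.80 = 1.5303.
%ΔEBIT = DOL × %ΔSales = 1.5303 × -4.7% = -7.2%.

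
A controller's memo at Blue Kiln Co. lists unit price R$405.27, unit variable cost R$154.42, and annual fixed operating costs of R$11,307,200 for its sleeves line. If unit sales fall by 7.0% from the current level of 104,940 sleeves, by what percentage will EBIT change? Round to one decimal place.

-12.3%

Contribution at this volume is 104,940 × R$250.85 = R$26,324,199.00.
EBIT = R$26,324,199.00 − R$11,307,200 = R$15,016,999.00.
DOL = contribution ÷ EBIT = R$26,324,199.00 ÷ R$15,016,999.00 = 1.7530.
Operating income changes by 1.7530 × -7.0% = -12.3%.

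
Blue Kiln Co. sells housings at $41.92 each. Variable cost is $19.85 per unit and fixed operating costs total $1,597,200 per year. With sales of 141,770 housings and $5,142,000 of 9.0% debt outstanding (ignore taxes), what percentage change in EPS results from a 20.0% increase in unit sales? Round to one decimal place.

Contribution at this volume is 141,770 × $22.07 = $3,128,863.90.
EBIT = $3,128,863.90 − $1,597,200 = $1,531,663.90.
After interest of $462,780.00, pre-tax earnings = $1,068,883.90.
DCL = total CM / (EBIT − I) = $3,128,863.90 / $1,068,883.90 = 2.9272.
%ΔEPS = DCL × %ΔSales = 2.9272 × +20.0% = +58.5%.

+58.5%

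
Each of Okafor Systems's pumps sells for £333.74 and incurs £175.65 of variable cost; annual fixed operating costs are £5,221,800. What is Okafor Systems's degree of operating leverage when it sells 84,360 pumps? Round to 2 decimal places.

1.64

Contribution at this volume is 84,360 × £158.09 = £13,336,472.40.
Subtracting fixed costs: EBIT = £13,336,472.40 − £5,221,800 = £8,114,672.40.
DOL = contribution ÷ EBIT = £13,336,472.40 ÷ £8,114,672.40 = 1.6435.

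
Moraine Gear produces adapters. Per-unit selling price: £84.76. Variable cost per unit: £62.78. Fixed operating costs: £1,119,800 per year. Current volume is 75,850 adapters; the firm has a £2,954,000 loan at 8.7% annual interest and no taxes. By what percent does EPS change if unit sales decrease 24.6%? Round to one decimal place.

-141.2%

At 75,850 units, contribution = 75,850 × £21.98 = £1,667,183.00.
Subtracting fixed costs: EBIT = £1,667,183.00 − £1,119,800 = £547,383.00.
After interest of £256,998.00, pre-tax earnings = £290,385.00.
DCL = total CM / (EBIT − I) = £1,667,183.00 / £290,385.00 = 5.7413.
EPS therefore changes by 5.7413 × (-24.6%) = -141.2%.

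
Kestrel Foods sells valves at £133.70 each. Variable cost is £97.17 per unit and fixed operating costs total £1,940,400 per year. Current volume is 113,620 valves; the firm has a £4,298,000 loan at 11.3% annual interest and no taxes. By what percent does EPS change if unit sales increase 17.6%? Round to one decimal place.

Contribution at this volume is 113,620 × £36.53 = £4,150,538.60.
Operating income = contribution − fixed costs = £4,150,538.60 − £1,940,400 = £2,210,138.60.
After interest of £485,674.00, pre-tax earnings = £1,724,464.60.
DCL = total CM / (EBIT − I) = £4,150,538.60 / £1,724,464.60 = 2.4069.
EPS therefore changes by 2.4069 × (+17.6%) = +42.4%.

+42.4%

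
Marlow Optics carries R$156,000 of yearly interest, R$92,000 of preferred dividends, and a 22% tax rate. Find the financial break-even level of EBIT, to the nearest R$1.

Preferred dividends are paid after tax, so their pre-tax equivalent is R$92,000 ÷ (1 − 0.22) = R$117,948.72.
Financial break-even EBIT = interest + D_p ÷ (1 − t) = R$156,000 + R$117,948.72 = R$273,948.72.

R$273,949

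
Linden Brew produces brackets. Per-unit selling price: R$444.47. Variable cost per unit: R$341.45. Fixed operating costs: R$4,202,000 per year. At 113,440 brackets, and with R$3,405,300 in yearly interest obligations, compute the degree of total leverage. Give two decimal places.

2.86

Total contribution margin = 113,440 × R$103.02 = R$11,686,588.80.
Subtracting fixed costs: EBIT = R$11,686,588.80 − R$4,202,000 = R$7,484,588.80. Interest = R$3,405,300.00, so EBIT − I = R$4,079,288.80.
Degree of total leverage = total CM / (EBIT − interest) = R$11,686,588.80 / R$4,079,288.80 = 2.8649.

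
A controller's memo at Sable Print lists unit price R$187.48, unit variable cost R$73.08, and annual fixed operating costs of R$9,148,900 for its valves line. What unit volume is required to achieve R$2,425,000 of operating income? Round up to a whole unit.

Contribution margin per unit = R$187.48 − R$73.08 = R$114.40.
Need Q such that Q × R$114.40 − R$9,148,900 = R$2,425,000, i.e. Q = R$11,573,900 / R$114.40 = 101,170.45 → 101,171.

101,171 valves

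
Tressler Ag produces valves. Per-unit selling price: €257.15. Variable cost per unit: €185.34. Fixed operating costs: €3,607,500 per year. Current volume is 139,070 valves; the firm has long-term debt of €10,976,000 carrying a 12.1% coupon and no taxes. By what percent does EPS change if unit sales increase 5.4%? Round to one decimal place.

+10.7%

Contribution at this volume is 139,070 × €71.81 = €9,986,616.70.
EBIT = €9,986,616.70 − €3,607,500 = €6,379,116.70.
Interest = €1,328,096.00, so EBIT − I = €5,051,020.70.
DCL = total CM / (EBIT − I) = €9,986,616.70 / €5,051,020.70 = 1.9771.
%ΔEPS = DCL × %ΔSales = 1.9771 × +5.4% = +10.7%.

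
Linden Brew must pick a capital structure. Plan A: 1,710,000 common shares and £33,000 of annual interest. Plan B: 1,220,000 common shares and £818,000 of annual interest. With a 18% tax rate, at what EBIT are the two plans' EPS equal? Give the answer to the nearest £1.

£2,772,490

Set EPS_A = EPS_B: (EBIT − £33,000)(1 − 0.18) ÷ 1,710,000 = (EBIT − £818,000)(1 − 0.18) ÷ 1,220,000.
The (1 − t) factor cancels: (EBIT − 33,000) × 1,220,000 = (EBIT − 818,000) × 1,710,000.
Solving, EBIT = (818,000·1,710,000 − 33,000·1,220,000) / (1,710,000 − 1,220,000) = 1,358,520,000,000 / 490,000 = 2,772,489.80.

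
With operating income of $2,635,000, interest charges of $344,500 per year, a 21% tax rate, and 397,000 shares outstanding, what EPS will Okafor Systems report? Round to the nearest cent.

Pre-tax income = $2,635,000 − $344,500.00 = $2,290,500.00.
Net income = $2,290,500.00 × (1 − 0.21) = $1,809,495.00.
EPS = $1,809,495.00 ÷ 397,000 = $4.56.

$4.56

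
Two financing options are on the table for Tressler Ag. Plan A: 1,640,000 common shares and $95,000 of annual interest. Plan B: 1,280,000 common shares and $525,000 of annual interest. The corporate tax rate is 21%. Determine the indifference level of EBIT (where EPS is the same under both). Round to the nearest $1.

$2,053,889

Set EPS_A = EPS_B: (EBIT − $95,000)(1 − 0.21) ÷ 1,640,000 = (EBIT − $525,000)(1 − 0.21) ÷ 1,280,000.
Cancelling (1 − t) and cross-multiplying: 1,280,000·(EBIT − 95,000) = 1,640,000·(EBIT − 525,000).
Solving, EBIT = (525,000·1,640,000 − 95,000·1,280,000) / (1,640,000 − 1,280,000) = 739,400,000,000 / 360,000 = 2,053,888.89.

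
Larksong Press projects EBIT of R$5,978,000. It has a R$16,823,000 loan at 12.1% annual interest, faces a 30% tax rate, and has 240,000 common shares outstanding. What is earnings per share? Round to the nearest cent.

Interest = R$2,035,583.00, so EBT = R$5,978,000 − R$2,035,583.00 = R$3,942,417.00.
Net income = R$3,942,417.00 × (1 − 0.30) = R$2,759,691.90.
EPS = R$2,759,691.90 ÷ 240,000 = R$11.50.

R$11.50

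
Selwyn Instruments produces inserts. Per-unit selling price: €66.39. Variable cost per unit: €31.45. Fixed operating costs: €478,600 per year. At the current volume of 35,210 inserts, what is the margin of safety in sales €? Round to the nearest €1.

Contribution margin per unit = €66.39 − €31.45 = €34.94. Break-even units = €478,600 ÷ €34.94 = 13,697.77; break-even revenue = 13,697.77 × €66.39 = €909,394.79.
Current sales = 35,210 × €66.39 = €2,337,591.90.
Margin of safety = €2,337,591.90 − €909,394.79 = €1,428,197.

€1,428,197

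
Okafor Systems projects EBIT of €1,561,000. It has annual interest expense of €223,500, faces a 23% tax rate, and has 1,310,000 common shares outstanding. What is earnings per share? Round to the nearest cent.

Pre-tax income = €1,561,000 − €223,500.00 = €1,337,500.00.
Net income = €1,337,500.00 × (1 − 0.23) = €1,029,875.00.
Per share: €1,029,875.00 / 1,310,000 shares = €0.79.

€0.79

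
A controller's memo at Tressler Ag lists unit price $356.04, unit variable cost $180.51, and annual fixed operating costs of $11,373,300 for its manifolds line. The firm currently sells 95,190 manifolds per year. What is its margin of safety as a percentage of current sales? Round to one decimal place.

Unit CM = price − variable cost = $356.04 − $180.51 = $175.53. Break-even units = $11,373,300 ÷ $175.53 = 64,794.05; break-even revenue = 64,794.05 × $356.04 = $23,069,274.38.
Actual sales revenue = 95,190 × $356.04 = $33,891,447.60.
Margin of safety = ($33,891,447.60 − $23,069,274.38) ÷ $33,891,447.60 = 31.9%.

31.9%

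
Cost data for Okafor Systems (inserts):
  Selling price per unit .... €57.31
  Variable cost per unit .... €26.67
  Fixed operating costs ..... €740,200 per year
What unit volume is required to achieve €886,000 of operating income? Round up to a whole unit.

Contribution margin per unit = €57.31 − €26.67 = €30.64.
Need Q such that Q × €30.64 − €740,200 = €886,000, i.e. Q = €1,626,200 / €30.64 = 53,074.41 → 53,075.

53,075 inserts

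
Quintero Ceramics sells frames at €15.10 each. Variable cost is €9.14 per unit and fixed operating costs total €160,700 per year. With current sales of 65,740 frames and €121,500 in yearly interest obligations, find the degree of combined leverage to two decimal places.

Contribution at this volume is 65,740 × €5.96 = €391,810.40.
EBIT = €391,810.40 − €160,700 = €231,110.40. Interest = €121,500.00, so EBIT − I = €109,610.40.
Degree of total leverage = total CM / (EBIT − interest) = €391,810.40 / €109,610.40 = 3.5746.

3.57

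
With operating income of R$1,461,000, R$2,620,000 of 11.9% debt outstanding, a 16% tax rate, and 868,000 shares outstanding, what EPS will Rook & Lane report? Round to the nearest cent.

Interest = R$311,780.00, so EBT = R$1,461,000 − R$311,780.00 = R$1,149,220.00.
Net income = R$1,149,220.00 × (1 − 0.16) = R$965,344.80.
EPS = R$965,344.80 ÷ 868,000 = R$1.11.

R$1.11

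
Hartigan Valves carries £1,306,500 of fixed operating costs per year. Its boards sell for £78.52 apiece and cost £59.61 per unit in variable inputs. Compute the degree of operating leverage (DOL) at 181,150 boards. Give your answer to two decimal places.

1.62

Contribution at this volume is 181,150 × £18.91 = £3,425,546.50.
Subtracting fixed costs: EBIT = £3,425,546.50 − £1,306,500 = £2,119,046.50.
Degree of operating leverage = £3,425,546.50 / £2,119,046.50 = 1.6166.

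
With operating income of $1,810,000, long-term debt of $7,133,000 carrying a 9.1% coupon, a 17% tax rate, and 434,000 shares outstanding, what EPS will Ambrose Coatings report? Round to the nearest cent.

$2.22

Interest = $649,103.00, so EBT = $1,810,000 − $649,103.00 = $1,160,897.00.
After tax at 17%: net income = $1,160,897.00 × 0.83 = $963,544.51.
EPS = $963,544.51 ÷ 434,000 = $2.22.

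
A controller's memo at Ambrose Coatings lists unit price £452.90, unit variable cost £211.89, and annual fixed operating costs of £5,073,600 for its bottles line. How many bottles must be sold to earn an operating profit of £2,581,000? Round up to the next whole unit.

31,761 bottles

Contribution margin per unit = £452.90 − £211.89 = £241.01.
Units = (FC + target) / CM = (£5,073,600 + £2,581,000) / £241.01 = 31,760.51, so 31,761 bottles.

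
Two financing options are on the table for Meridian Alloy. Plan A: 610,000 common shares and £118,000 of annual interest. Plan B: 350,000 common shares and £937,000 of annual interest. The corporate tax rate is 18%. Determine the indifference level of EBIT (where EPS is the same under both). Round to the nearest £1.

£2,039,500

Set EPS_A = EPS_B: (EBIT − £118,000)(1 − 0.18) ÷ 610,000 = (EBIT − £937,000)(1 − 0.18) ÷ 350,000.
Cancelling (1 − t) and cross-multiplying: 350,000·(EBIT − 118,000) = 610,000·(EBIT − 937,000).
EBIT × (610,000 − 350,000) = 937,000 × 610,000 − 118,000 × 350,000 = 530,270,000,000, so EBIT = 530,270,000,000 ÷ 260,000 = 2,039,500.00.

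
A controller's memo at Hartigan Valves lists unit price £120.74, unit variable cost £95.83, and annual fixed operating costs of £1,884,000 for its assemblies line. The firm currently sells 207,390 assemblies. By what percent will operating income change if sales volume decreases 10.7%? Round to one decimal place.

-16.8%

Contribution at this volume is 207,390 × £24.91 = £5,166,084.90.
EBIT = £5,166,084.90 − £1,884,000 = £3,282,084.90.
Degree of operating leverage = £5,166,084.90 / £3,282,084.90 = 1.5740.
%ΔEBIT = DOL × %ΔSales = 1.5740 × -10.7% = -16.8%.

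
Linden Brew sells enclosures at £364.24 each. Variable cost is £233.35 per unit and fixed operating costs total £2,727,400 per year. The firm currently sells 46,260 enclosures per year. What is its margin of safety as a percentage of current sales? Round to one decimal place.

55.0%

Unit CM = price − variable cost = £364.24 − £233.35 = £130.89. Break-even units = £2,727,400 ÷ £130.89 = 20,837.34; break-even revenue = 20,837.34 × £364.24 = £7,589,794.30.
Current sales = 46,260 × £364.24 = £16,849,742.40.
Margin of safety = (£16,849,742.40 − £7,589,794.30) ÷ £16,849,742.40 = 55.0%.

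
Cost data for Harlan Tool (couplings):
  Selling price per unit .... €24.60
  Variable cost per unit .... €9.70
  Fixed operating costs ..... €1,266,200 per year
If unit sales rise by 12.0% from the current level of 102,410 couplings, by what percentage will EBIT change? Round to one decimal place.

+70.5%

Contribution at this volume is 102,410 × €14.90 = €1,525,909.00.
EBIT = €1,525,909.00 − €1,266,200 = €259,709.00.
DOL = contribution ÷ EBIT = €1,525,909.00 ÷ €259,709.00 = 5.8755.
Operating income changes by 5.8755 × +12.0% = +70.5%.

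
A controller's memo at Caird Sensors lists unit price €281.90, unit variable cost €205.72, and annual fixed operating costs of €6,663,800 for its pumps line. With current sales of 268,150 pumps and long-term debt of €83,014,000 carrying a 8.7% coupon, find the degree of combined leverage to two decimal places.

Total contribution margin = 268,150 × €76.18 = €20,427,667.00.
Operating income = contribution − fixed costs = €20,427,667.00 − €6,663,800 = €13,763,867.00. Interest = €7,222,218.00.
DOL = €20,427,667.00 ÷ €13,763,867.00 = 1.4842; DFL = €13,763,867.00 ÷ €6,541,649.00 = 2.1040.
DCL = DOL × DFL = 1.4842 × 2.1040 = 3.1228.

3.12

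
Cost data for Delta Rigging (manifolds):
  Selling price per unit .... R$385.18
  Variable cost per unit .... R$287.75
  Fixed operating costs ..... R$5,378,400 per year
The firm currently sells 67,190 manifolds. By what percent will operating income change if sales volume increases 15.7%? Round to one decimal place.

+88.0%

At 67,190 units, contribution = 67,190 × R$97.43 = R$6,546,321.70.
EBIT = R$6,546,321.70 − R$5,378,400 = R$1,167,921.70.
DOL = contribution ÷ EBIT = R$6,546,321.70 ÷ R$1,167,921.70 = 5.6051.
%ΔEBIT = DOL × %ΔSales = 5.6051 × +15.7% = +88.0%.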